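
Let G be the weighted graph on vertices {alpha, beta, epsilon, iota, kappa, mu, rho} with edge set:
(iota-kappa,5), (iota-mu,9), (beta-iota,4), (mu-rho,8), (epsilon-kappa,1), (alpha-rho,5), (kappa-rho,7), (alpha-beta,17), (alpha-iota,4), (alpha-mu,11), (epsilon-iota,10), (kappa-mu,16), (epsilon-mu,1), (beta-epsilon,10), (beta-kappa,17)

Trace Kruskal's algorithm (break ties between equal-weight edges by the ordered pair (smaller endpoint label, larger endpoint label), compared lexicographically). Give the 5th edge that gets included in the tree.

Sort edges by weight, then run Kruskal:
epsilon-kappa (1): add — endpoints in different components.
epsilon-mu (1): add — endpoints in different components.
alpha-iota (4): add — endpoints in different components.
beta-iota (4): add — endpoints in different components.
alpha-rho (5): add — endpoints in different components.
iota-kappa (5): add — endpoints in different components.
The 5th edge added is alpha-rho.

alpha-rho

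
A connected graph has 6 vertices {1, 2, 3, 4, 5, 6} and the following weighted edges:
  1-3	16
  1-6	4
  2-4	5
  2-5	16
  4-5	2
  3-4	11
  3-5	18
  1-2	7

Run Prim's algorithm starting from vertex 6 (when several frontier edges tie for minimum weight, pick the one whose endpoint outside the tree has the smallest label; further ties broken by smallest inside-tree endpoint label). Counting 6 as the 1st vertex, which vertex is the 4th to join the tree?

4

Prim, starting at 6.
Step 1: cheapest edge leaving the tree is 1-6 (4); add 1.
Step 2: cheapest edge leaving the tree is 1-2 (7); add 2.
Step 3: cheapest edge leaving the tree is 2-4 (5); add 4.
Step 4: cheapest edge leaving the tree is 4-5 (2); add 5.
Step 5: cheapest edge leaving the tree is 3-4 (11); add 3.
Vertex order: 6, 1, 2, 4, 5, 3. The 4th vertex is 4.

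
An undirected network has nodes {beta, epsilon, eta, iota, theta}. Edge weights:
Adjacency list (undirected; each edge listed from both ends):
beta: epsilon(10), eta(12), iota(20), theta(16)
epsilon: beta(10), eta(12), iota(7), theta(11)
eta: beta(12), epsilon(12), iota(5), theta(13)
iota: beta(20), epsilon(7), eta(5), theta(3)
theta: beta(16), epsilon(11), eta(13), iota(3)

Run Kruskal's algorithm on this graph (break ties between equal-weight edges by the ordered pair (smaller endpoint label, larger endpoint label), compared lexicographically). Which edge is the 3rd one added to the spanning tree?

epsilon-iota

Sort edges by weight, then run Kruskal:
iota-theta (3): add. Components now {iota,theta} {eta} {beta} {epsilon}
eta-iota (5): add. Components now {eta,iota,theta} {beta} {epsilon}
epsilon-iota (7): add. Components now {epsilon,eta,iota,theta} {beta}
beta-epsilon (10): add. Components now {beta,epsilon,eta,iota,theta}
The 3rd edge added is epsilon-iota.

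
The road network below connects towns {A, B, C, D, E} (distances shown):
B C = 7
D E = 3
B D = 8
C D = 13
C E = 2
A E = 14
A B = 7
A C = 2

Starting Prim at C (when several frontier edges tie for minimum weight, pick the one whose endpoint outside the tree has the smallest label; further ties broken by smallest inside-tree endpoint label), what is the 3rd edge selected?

Prim's algorithm from C:
Step 1: frontier [A C 2, C E 2, B C 7, C D 13] → take A C (2); add A.
Step 2: frontier [A B 7, A E 14, C E 2, B C 7, C D 13] → take C E (2); add E.
Step 3: frontier [A B 7, B C 7, C D 13, D E 3] → take D E (3); add D.
Step 4: frontier [A B 7, B C 7, B D 8] → take A B (7); add B.
The 3rd edge added is D E.

D-E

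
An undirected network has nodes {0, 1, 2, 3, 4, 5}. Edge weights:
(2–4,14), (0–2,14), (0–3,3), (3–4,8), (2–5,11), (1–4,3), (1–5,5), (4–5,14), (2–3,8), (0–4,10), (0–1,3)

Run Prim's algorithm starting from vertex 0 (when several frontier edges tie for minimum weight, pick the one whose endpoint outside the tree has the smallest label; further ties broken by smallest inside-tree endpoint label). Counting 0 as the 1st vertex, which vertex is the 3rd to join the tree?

Prim's algorithm from 0:
Step 1: frontier [0–1 3, 0–3 3, 0–4 10, 0–2 14] → take 0–1 (3); add 1.
Step 2: frontier [0–3 3, 0–4 10, 0–2 14, 1–4 3, 1–5 5] → take 0–3 (3); add 3.
Step 3: frontier [0–4 10, 0–2 14, 1–4 3, 1–5 5, 2–3 8, 3–4 8] → take 1–4 (3); add 4.
Step 4: frontier [0–2 14, 1–5 5, 2–3 8, 2–4 14, 4–5 14] → take 1–5 (5); add 5.
Step 5: frontier [0–2 14, 2–3 8, 2–4 14, 2–5 11] → take 2–3 (8); add 2.
Vertex order: 0, 1, 3, 4, 5, 2. The 3rd vertex is 3.

3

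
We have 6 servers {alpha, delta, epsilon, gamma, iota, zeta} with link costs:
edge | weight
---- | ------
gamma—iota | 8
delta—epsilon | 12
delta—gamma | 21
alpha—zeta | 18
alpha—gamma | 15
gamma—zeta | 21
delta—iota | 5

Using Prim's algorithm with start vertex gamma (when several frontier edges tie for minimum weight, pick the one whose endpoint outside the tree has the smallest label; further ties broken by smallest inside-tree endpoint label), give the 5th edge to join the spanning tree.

alpha-zeta

Prim, starting at gamma.
Step 1: frontier [gamma—iota 8, alpha—gamma 15, delta—gamma 21, gamma—zeta 21] → take gamma—iota (8); add iota.
Step 2: frontier [alpha—gamma 15, delta—gamma 21, gamma—zeta 21, delta—iota 5] → take delta—iota (5); add delta.
Step 3: frontier [delta—epsilon 12, alpha—gamma 15, gamma—zeta 21] → take delta—epsilon (12); add epsilon.
Step 4: frontier [alpha—gamma 15, gamma—zeta 21] → take alpha—gamma (15); add alpha.
Step 5: frontier [alpha—zeta 18, gamma—zeta 21] → take alpha—zeta (18); add zeta.
The 5th edge added is alpha—zeta.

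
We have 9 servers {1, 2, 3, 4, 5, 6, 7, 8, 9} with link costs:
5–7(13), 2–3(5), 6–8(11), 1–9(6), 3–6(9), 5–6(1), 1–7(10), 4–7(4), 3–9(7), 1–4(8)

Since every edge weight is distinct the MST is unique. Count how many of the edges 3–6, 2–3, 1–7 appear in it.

2

Kruskal's algorithm — process edges by increasing weight (ties by edge label):
5–6 (1): add — endpoints in different components.
4–7 (4): add — endpoints in different components.
2–3 (5): add — endpoints in different components.
1–9 (6): add — endpoints in different components.
3–9 (7): add — endpoints in different components.
1–4 (8): add — endpoints in different components.
3–6 (9): add — endpoints in different components.
1–7 (10): skip — 1 and 7 already connected.
6–8 (11): add — endpoints in different components.
MST edge set: {5–6, 4–7, 2–3, 1–9, 3–9, 1–4, 3–6, 6–8}.
Of the listed edges, {3–6, 2–3} are in the MST → 2.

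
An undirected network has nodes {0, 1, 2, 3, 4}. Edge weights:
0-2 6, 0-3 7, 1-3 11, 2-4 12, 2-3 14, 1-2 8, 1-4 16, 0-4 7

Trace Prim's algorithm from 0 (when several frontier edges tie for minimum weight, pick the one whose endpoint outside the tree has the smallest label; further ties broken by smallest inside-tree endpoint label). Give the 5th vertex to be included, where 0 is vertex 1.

Prim, starting at 0.
Step 1: frontier [0-2 6, 0-3 7, 0-4 7] → take 0-2 (6); add 2.
Step 2: frontier [0-3 7, 0-4 7, 1-2 8, 2-4 12, 2-3 14] → take 0-3 (7); add 3.
Step 3: frontier [0-4 7, 1-2 8, 2-4 12, 1-3 11] → take 0-4 (7); add 4.
Step 4: frontier [1-2 8, 1-3 11, 1-4 16] → take 1-2 (8); add 1.
Vertex order: 0, 2, 3, 4, 1. The 5th vertex is 1.

1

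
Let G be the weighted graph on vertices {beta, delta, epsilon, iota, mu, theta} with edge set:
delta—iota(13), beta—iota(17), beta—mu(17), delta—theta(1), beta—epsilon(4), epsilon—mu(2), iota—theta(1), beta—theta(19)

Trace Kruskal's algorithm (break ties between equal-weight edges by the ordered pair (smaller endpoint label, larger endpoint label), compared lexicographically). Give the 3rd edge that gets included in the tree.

Sort edges by weight, then run Kruskal:
delta—theta (1): add — endpoints in different components.
iota—theta (1): add — endpoints in different components.
epsilon—mu (2): add — endpoints in different components.
beta—epsilon (4): add — endpoints in different components.
delta—iota (13): skip — delta and iota already connected.
beta—iota (17): add — endpoints in different components.
The 3rd edge added is epsilon—mu.

epsilon-mu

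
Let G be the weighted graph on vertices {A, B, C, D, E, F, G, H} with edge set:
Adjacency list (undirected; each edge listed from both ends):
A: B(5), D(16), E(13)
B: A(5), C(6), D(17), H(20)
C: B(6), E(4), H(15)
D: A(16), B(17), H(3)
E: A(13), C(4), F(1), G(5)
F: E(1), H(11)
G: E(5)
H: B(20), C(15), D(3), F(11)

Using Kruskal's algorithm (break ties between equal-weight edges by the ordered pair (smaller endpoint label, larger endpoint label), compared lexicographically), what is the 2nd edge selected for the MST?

D-H

Kruskal's algorithm — process edges by increasing weight (ties by edge label):
E–F (1): add — endpoints in different components.
D–H (3): add — endpoints in different components.
C–E (4): add — endpoints in different components.
A–B (5): add — endpoints in different components.
E–G (5): add — endpoints in different components.
B–C (6): add — endpoints in different components.
F–H (11): add — endpoints in different components.
The 2nd edge added is D–H.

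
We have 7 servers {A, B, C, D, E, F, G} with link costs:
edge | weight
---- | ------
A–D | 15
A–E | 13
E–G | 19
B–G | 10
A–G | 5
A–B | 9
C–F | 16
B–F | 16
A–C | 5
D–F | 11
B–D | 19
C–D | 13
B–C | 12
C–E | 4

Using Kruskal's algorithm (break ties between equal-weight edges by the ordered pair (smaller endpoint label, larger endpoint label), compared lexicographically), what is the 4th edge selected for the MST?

Kruskal's algorithm — process edges by increasing weight (ties by edge label):
C–E (4): add. Components now {A} {B} {C,E} {D} {F} {G}
A–C (5): add. Components now {A,C,E} {B} {D} {F} {G}
A–G (5): add. Components now {A,C,E,G} {B} {D} {F}
A–B (9): add. Components now {A,B,C,E,G} {D} {F}
B–G (10): skip — B and G already connected.
D–F (11): add. Components now {A,B,C,E,G} {D,F}
B–C (12): skip — B and C already connected.
A–E (13): skip — A and E already connected.
C–D (13): add. Components now {A,B,C,D,E,F,G}
The 4th edge added is A–B.

A-B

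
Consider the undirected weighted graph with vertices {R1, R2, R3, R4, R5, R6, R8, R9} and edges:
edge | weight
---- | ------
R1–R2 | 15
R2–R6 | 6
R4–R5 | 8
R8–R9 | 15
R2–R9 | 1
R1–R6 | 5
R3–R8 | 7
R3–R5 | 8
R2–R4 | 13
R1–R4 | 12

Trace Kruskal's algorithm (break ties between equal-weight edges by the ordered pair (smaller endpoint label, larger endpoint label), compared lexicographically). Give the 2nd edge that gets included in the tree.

R1-R6

Sort edges by weight, then run Kruskal:
R2–R9 (1): add — endpoints in different components.
R1–R6 (5): add — endpoints in different components.
R2–R6 (6): add — endpoints in different components.
R3–R8 (7): add — endpoints in different components.
R3–R5 (8): add — endpoints in different components.
R4–R5 (8): add — endpoints in different components.
R1–R4 (12): add — endpoints in different components.
The 2nd edge added is R1–R6.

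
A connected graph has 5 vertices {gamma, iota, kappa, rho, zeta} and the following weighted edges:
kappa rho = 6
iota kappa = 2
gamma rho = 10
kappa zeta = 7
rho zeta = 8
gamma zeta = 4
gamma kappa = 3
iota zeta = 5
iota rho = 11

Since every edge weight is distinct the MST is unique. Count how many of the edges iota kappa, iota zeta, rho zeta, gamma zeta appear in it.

2

Kruskal: consider edges lightest-first.
iota kappa (2): add. Components now {iota,kappa} {rho} {zeta} {gamma}
gamma kappa (3): add. Components now {gamma,iota,kappa} {rho} {zeta}
gamma zeta (4): add. Components now {gamma,iota,kappa,zeta} {rho}
iota zeta (5): skip — iota and zeta already connected.
kappa rho (6): add. Components now {gamma,iota,kappa,rho,zeta}
MST edge set: {iota kappa, gamma kappa, gamma zeta, kappa rho}.
Of the listed edges, {iota kappa, gamma zeta} are in the MST → 2.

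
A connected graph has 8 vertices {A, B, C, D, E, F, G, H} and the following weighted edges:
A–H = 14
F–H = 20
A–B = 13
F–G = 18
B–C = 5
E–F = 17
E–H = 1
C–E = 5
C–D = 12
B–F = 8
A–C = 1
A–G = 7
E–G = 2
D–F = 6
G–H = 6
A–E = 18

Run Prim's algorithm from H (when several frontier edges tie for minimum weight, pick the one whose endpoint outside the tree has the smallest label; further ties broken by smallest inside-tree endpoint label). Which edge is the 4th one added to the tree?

Prim, starting at H.
Step 1: cheapest edge leaving the tree is E–H (1); add E.
Step 2: cheapest edge leaving the tree is E–G (2); add G.
Step 3: cheapest edge leaving the tree is C–E (5); add C.
Step 4: cheapest edge leaving the tree is A–C (1); add A.
Step 5: cheapest edge leaving the tree is B–C (5); add B.
Step 6: cheapest edge leaving the tree is B–F (8); add F.
Step 7: cheapest edge leaving the tree is D–F (6); add D.
The 4th edge added is A–C.

A-C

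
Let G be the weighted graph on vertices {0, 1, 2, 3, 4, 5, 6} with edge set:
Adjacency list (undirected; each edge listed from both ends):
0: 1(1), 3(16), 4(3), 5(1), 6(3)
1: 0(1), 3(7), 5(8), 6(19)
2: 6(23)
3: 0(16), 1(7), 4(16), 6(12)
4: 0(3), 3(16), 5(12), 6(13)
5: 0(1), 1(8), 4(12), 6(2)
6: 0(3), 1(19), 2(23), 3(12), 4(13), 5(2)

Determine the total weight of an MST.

Grow the tree from 4 using Prim:
Step 1: frontier [0 4 3, 4 5 12, 4 6 13, 3 4 16] → take 0 4 (3); add 0.
Step 2: frontier [0 1 1, 0 5 1, 0 6 3, 0 3 16, 4 5 12, 4 6 13, 3 4 16] → take 0 1 (1); add 1.
Step 3: frontier [0 5 1, 0 6 3, 0 3 16, 1 3 7, 1 5 8, 1 6 19, 4 5 12, 4 6 13, 3 4 16] → take 0 5 (1); add 5.
Step 4: frontier [0 6 3, 0 3 16, 1 3 7, 1 6 19, 4 6 13, 3 4 16, 5 6 2] → take 5 6 (2); add 6.
Step 5: frontier [0 3 16, 1 3 7, 3 4 16, 3 6 12, 2 6 23] → take 1 3 (7); add 3.
Step 6: frontier [2 6 23] → take 2 6 (23); add 2.
MST edges: 0 4, 0 1, 0 5, 5 6, 1 3, 2 6; total weight 3+1+1+2+7+23 = 37.

37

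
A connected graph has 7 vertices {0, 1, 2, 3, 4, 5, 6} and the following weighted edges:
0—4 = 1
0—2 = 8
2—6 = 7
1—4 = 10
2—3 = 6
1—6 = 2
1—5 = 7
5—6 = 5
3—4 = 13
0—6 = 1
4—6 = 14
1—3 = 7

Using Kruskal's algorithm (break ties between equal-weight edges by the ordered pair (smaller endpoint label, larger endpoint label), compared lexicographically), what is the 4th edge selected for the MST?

5-6

Sort edges by weight, then run Kruskal:
0—4 (1): add. Components now {0,4} {1} {2} {3} {5} {6}
0—6 (1): add. Components now {0,4,6} {1} {2} {3} {5}
1—6 (2): add. Components now {0,1,4,6} {2} {3} {5}
5—6 (5): add. Components now {0,1,4,5,6} {2} {3}
2—3 (6): add. Components now {0,1,4,5,6} {2,3}
1—3 (7): add. Components now {0,1,2,3,4,5,6}
The 4th edge added is 5—6.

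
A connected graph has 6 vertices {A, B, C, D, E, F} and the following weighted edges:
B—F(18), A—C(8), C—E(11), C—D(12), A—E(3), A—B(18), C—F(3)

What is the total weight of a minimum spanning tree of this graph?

44

Prim, starting at B.
Step 1: cheapest edge leaving the tree is A—B (18); add A.
Step 2: cheapest edge leaving the tree is A—E (3); add E.
Step 3: cheapest edge leaving the tree is A—C (8); add C.
Step 4: cheapest edge leaving the tree is C—F (3); add F.
Step 5: cheapest edge leaving the tree is C—D (12); add D.
MST edges: A—B, A—E, A—C, C—F, C—D; total weight 18+3+8+3+12 = 44.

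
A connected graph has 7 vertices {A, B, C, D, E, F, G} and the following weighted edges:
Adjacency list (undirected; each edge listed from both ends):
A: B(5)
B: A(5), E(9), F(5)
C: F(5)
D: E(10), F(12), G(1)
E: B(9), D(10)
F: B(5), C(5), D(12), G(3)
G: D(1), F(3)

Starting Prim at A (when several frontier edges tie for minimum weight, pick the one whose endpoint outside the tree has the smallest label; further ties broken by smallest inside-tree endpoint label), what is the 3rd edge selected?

F-G

Prim's algorithm from A:
Step 1: frontier [A B 5] → take A B (5); add B.
Step 2: frontier [B F 5, B E 9] → take B F (5); add F.
Step 3: frontier [B E 9, F G 3, C F 5, D F 12] → take F G (3); add G.
Step 4: frontier [B E 9, C F 5, D F 12, D G 1] → take D G (1); add D.
Step 5: frontier [B E 9, D E 10, C F 5] → take C F (5); add C.
Step 6: frontier [B E 9, D E 10] → take B E (9); add E.
The 3rd edge added is F G.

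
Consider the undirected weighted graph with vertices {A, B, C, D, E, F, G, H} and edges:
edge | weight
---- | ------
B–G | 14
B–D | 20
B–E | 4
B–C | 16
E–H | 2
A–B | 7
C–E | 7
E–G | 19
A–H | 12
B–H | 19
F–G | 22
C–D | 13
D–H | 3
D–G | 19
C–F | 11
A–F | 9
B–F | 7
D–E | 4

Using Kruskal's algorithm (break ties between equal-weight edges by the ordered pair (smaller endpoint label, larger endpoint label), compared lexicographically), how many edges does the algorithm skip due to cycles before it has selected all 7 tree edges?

Sort edges by weight, then run Kruskal:
E–H (2): add — endpoints in different components.
D–H (3): add — endpoints in different components.
B–E (4): add — endpoints in different components.
D–E (4): skip — D and E already connected.
A–B (7): add — endpoints in different components.
B–F (7): add — endpoints in different components.
C–E (7): add — endpoints in different components.
A–F (9): skip — A and F already connected.
C–F (11): skip — C and F already connected.
A–H (12): skip — A and H already connected.
C–D (13): skip — C and D already connected.
B–G (14): add — endpoints in different components.
Edges rejected before the tree was complete: 5.

5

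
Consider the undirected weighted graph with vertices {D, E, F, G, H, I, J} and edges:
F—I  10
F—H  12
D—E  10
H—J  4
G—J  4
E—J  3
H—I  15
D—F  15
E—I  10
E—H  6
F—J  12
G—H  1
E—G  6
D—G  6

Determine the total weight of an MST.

Prim, starting at J.
Step 1: frontier [E—J 3, G—J 4, H—J 4, F—J 12] → take E—J (3); add E.
Step 2: frontier [E—G 6, E—H 6, D—E 10, E—I 10, G—J 4, H—J 4, F—J 12] → take G—J (4); add G.
Step 3: frontier [E—H 6, D—E 10, E—I 10, G—H 1, D—G 6, H—J 4, F—J 12] → take G—H (1); add H.
Step 4: frontier [D—E 10, E—I 10, D—G 6, F—H 12, H—I 15, F—J 12] → take D—G (6); add D.
Step 5: frontier [D—F 15, E—I 10, F—H 12, H—I 15, F—J 12] → take E—I (10); add I.
Step 6: frontier [D—F 15, F—H 12, F—I 10, F—J 12] → take F—I (10); add F.
MST edges: E—J, G—J, G—H, D—G, E—I, F—I; total weight 3+4+1+6+10+10 = 34.

34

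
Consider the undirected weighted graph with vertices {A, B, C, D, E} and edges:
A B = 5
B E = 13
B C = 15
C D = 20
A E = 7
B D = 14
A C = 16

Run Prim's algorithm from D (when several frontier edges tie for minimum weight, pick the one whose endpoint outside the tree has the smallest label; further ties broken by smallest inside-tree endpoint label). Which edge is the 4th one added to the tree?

B-C

Prim's algorithm from D:
Step 1: frontier [B D 14, C D 20] → take B D (14); add B.
Step 2: frontier [A B 5, B E 13, B C 15, C D 20] → take A B (5); add A.
Step 3: frontier [A E 7, A C 16, B E 13, B C 15, C D 20] → take A E (7); add E.
Step 4: frontier [A C 16, B C 15, C D 20] → take B C (15); add C.
The 4th edge added is B C.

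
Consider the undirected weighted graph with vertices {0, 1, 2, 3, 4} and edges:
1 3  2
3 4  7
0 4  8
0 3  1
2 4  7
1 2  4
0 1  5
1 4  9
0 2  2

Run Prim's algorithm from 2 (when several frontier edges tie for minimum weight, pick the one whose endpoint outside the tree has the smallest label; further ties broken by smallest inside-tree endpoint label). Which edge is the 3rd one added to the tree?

Prim's algorithm from 2:
Step 1: frontier [0 2 2, 1 2 4, 2 4 7] → take 0 2 (2); add 0.
Step 2: frontier [0 3 1, 0 1 5, 0 4 8, 1 2 4, 2 4 7] → take 0 3 (1); add 3.
Step 3: frontier [0 1 5, 0 4 8, 1 2 4, 2 4 7, 1 3 2, 3 4 7] → take 1 3 (2); add 1.
Step 4: frontier [0 4 8, 1 4 9, 2 4 7, 3 4 7] → take 2 4 (7); add 4.
The 3rd edge added is 1 3.

1-3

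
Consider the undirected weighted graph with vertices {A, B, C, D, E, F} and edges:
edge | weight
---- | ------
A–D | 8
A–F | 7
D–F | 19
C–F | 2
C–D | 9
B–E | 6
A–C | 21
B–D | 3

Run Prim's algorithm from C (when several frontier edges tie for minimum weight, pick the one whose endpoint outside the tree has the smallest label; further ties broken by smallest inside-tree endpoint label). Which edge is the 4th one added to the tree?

Grow the tree from C using Prim:
Step 1: cheapest edge leaving the tree is C–F (2); add F.
Step 2: cheapest edge leaving the tree is A–F (7); add A.
Step 3: cheapest edge leaving the tree is A–D (8); add D.
Step 4: cheapest edge leaving the tree is B–D (3); add B.
Step 5: cheapest edge leaving the tree is B–E (6); add E.
The 4th edge added is B–D.

B-D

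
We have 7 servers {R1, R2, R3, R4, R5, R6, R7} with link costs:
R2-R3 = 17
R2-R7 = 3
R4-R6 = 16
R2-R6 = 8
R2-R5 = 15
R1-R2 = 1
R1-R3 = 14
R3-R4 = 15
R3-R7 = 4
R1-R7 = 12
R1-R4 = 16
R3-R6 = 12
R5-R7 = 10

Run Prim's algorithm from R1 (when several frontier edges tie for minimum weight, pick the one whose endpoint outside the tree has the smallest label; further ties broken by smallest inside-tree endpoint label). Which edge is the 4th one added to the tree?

Prim's algorithm from R1:
Step 1: frontier [R1-R2 1, R1-R7 12, R1-R3 14, R1-R4 16] → take R1-R2 (1); add R2.
Step 2: frontier [R1-R7 12, R1-R3 14, R1-R4 16, R2-R7 3, R2-R6 8, R2-R5 15, R2-R3 17] → take R2-R7 (3); add R7.
Step 3: frontier [R1-R3 14, R1-R4 16, R2-R6 8, R2-R5 15, R2-R3 17, R3-R7 4, R5-R7 10] → take R3-R7 (4); add R3.
Step 4: frontier [R1-R4 16, R2-R6 8, R2-R5 15, R3-R6 12, R3-R4 15, R5-R7 10] → take R2-R6 (8); add R6.
Step 5: frontier [R1-R4 16, R2-R5 15, R3-R4 15, R4-R6 16, R5-R7 10] → take R5-R7 (10); add R5.
Step 6: frontier [R1-R4 16, R3-R4 15, R4-R6 16] → take R3-R4 (15); add R4.
The 4th edge added is R2-R6.

R2-R6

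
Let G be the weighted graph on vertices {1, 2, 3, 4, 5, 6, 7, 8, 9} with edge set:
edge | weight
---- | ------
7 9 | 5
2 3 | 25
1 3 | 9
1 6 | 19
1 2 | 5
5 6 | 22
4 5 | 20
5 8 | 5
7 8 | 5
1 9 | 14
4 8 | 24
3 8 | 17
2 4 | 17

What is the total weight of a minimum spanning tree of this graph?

79

Sort edges by weight, then run Kruskal:
1 2 (5): add — endpoints in different components.
5 8 (5): add — endpoints in different components.
7 8 (5): add — endpoints in different components.
7 9 (5): add — endpoints in different components.
1 3 (9): add — endpoints in different components.
1 9 (14): add — endpoints in different components.
2 4 (17): add — endpoints in different components.
3 8 (17): skip — 3 and 8 already connected.
1 6 (19): add — endpoints in different components.
MST edges: 1 2, 5 8, 7 8, 7 9, 1 3, 1 9, 2 4, 1 6; total weight 5+5+5+5+9+14+17+19 = 79.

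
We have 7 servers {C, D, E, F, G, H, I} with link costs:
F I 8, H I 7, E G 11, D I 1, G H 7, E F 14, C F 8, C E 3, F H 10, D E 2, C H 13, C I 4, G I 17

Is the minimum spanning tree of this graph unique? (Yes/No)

No

Sort edges by weight, then run Kruskal:
D I (1): add. Components now {C} {D,I} {E} {F} {G} {H}
D E (2): add. Components now {C} {D,E,I} {F} {G} {H}
C E (3): add. Components now {C,D,E,I} {F} {G} {H}
C I (4): skip — C and I already connected.
G H (7): add. Components now {C,D,E,I} {F} {G,H}
H I (7): add. Components now {C,D,E,G,H,I} {F}
C F (8): add. Components now {C,D,E,F,G,H,I}
Non-tree edge F I has weight 8, equal to the heaviest edge on its tree cycle — swapping gives another MST of the same weight. Not unique.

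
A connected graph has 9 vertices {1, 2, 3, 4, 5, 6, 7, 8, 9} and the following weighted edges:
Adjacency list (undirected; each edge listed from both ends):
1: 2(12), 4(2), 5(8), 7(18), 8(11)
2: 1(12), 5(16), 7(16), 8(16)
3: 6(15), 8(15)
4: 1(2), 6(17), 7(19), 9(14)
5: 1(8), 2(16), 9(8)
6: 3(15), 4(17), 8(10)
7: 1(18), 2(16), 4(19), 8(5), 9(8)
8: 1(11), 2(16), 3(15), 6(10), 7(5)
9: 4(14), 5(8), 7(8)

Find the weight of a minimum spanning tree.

68

Kruskal: consider edges lightest-first.
1—4 (2): add — endpoints in different components.
7—8 (5): add — endpoints in different components.
1—5 (8): add — endpoints in different components.
5—9 (8): add — endpoints in different components.
7—9 (8): add — endpoints in different components.
6—8 (10): add — endpoints in different components.
1—8 (11): skip — 1 and 8 already connected.
1—2 (12): add — endpoints in different components.
4—9 (14): skip — 4 and 9 already connected.
3—6 (15): add — endpoints in different components.
MST edges: 1—4, 7—8, 1—5, 5—9, 7—9, 6—8, 1—2, 3—6; total weight 2+5+8+8+8+10+12+15 = 68.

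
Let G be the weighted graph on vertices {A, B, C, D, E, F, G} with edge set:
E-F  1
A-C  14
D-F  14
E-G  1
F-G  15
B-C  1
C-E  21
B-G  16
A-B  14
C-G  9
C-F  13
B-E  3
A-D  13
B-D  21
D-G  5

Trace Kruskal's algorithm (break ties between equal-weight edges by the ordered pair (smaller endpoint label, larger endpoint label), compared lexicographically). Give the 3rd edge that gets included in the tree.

E-G

Kruskal: consider edges lightest-first.
B-C (1): add — endpoints in different components.
E-F (1): add — endpoints in different components.
E-G (1): add — endpoints in different components.
B-E (3): add — endpoints in different components.
D-G (5): add — endpoints in different components.
C-G (9): skip — C and G already connected.
A-D (13): add — endpoints in different components.
The 3rd edge added is E-G.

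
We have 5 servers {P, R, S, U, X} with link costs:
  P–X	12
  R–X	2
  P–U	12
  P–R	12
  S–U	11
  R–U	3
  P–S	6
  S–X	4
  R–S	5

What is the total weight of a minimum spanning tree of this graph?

Kruskal's algorithm — process edges by increasing weight (ties by edge label):
R–X (2): add — endpoints in different components.
R–U (3): add — endpoints in different components.
S–X (4): add — endpoints in different components.
R–S (5): skip — S and R already connected.
P–S (6): add — endpoints in different components.
MST edges: R–X, R–U, S–X, P–S; total weight 2+3+4+6 = 15.

15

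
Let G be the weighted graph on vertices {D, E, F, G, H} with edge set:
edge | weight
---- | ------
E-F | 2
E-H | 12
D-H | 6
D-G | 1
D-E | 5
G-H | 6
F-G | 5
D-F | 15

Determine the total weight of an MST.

14

Kruskal's algorithm — process edges by increasing weight (ties by edge label):
D-G (1): add. Components now {D,G} {E} {F} {H}
E-F (2): add. Components now {D,G} {E,F} {H}
D-E (5): add. Components now {D,E,F,G} {H}
F-G (5): skip — F and G already connected.
D-H (6): add. Components now {D,E,F,G,H}
MST edges: D-G, E-F, D-E, D-H; total weight 1+2+5+6 = 14.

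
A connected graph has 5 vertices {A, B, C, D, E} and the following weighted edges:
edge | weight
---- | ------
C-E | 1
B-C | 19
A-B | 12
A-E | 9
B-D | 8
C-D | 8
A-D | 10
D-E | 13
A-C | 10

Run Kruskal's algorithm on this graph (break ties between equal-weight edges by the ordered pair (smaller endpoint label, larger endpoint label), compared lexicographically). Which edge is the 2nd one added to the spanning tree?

B-D

Sort edges by weight, then run Kruskal:
C-E (1): add — endpoints in different components.
B-D (8): add — endpoints in different components.
C-D (8): add — endpoints in different components.
A-E (9): add — endpoints in different components.
The 2nd edge added is B-D.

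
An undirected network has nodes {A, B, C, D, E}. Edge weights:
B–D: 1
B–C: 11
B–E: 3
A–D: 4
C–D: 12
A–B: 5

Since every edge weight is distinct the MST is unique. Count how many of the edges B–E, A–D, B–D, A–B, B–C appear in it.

Kruskal: consider edges lightest-first.
B–D (1): add — endpoints in different components.
B–E (3): add — endpoints in different components.
A–D (4): add — endpoints in different components.
A–B (5): skip — A and B already connected.
B–C (11): add — endpoints in different components.
MST edge set: {B–D, B–E, A–D, B–C}.
Of the listed edges, {B–E, A–D, B–D, B–C} are in the MST → 4.

4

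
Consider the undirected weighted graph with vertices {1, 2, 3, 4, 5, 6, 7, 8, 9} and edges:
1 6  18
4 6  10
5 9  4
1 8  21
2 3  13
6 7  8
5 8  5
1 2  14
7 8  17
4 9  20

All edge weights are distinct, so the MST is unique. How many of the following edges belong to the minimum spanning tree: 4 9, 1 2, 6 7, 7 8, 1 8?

3

Kruskal: consider edges lightest-first.
5 9 (4): add — endpoints in different components.
5 8 (5): add — endpoints in different components.
6 7 (8): add — endpoints in different components.
4 6 (10): add — endpoints in different components.
2 3 (13): add — endpoints in different components.
1 2 (14): add — endpoints in different components.
7 8 (17): add — endpoints in different components.
1 6 (18): add — endpoints in different components.
MST edge set: {5 9, 5 8, 6 7, 4 6, 2 3, 1 2, 7 8, 1 6}.
Of the listed edges, {1 2, 6 7, 7 8} are in the MST → 3.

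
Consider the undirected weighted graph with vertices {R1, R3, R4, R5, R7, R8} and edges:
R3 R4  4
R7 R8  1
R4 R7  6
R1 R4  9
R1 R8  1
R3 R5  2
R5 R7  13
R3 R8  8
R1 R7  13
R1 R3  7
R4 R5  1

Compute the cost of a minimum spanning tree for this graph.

11

Sort edges by weight, then run Kruskal:
R1 R8 (1): add — endpoints in different components.
R4 R5 (1): add — endpoints in different components.
R7 R8 (1): add — endpoints in different components.
R3 R5 (2): add — endpoints in different components.
R3 R4 (4): skip — R3 and R4 already connected.
R4 R7 (6): add — endpoints in different components.
MST edges: R1 R8, R4 R5, R7 R8, R3 R5, R4 R7; total weight 1+1+1+2+6 = 11.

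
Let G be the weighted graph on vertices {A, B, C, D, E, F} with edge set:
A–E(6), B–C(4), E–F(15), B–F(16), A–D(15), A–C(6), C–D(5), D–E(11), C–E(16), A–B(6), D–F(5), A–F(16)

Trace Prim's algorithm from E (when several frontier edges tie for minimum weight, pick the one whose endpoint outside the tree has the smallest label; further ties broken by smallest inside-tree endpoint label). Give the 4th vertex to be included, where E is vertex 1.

Prim, starting at E.
Step 1: frontier [A–E 6, D–E 11, E–F 15, C–E 16] → take A–E (6); add A.
Step 2: frontier [A–B 6, A–C 6, A–D 15, A–F 16, D–E 11, E–F 15, C–E 16] → take A–B (6); add B.
Step 3: frontier [A–C 6, A–D 15, A–F 16, B–C 4, B–F 16, D–E 11, E–F 15, C–E 16] → take B–C (4); add C.
Step 4: frontier [A–D 15, A–F 16, B–F 16, C–D 5, D–E 11, E–F 15] → take C–D (5); add D.
Step 5: frontier [A–F 16, B–F 16, D–F 5, E–F 15] → take D–F (5); add F.
Vertex order: E, A, B, C, D, F. The 4th vertex is C.

C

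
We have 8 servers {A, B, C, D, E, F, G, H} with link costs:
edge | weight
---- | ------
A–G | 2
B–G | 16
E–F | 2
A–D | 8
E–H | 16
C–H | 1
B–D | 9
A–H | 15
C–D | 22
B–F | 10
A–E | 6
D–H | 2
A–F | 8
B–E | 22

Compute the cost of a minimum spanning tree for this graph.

Prim's algorithm from D:
Step 1: frontier [D–H 2, A–D 8, B–D 9, C–D 22] → take D–H (2); add H.
Step 2: frontier [A–D 8, B–D 9, C–D 22, C–H 1, A–H 15, E–H 16] → take C–H (1); add C.
Step 3: frontier [A–D 8, B–D 9, A–H 15, E–H 16] → take A–D (8); add A.
Step 4: frontier [A–G 2, A–E 6, A–F 8, B–D 9, E–H 16] → take A–G (2); add G.
Step 5: frontier [A–E 6, A–F 8, B–D 9, B–G 16, E–H 16] → take A–E (6); add E.
Step 6: frontier [A–F 8, B–D 9, E–F 2, B–E 22, B–G 16] → take E–F (2); add F.
Step 7: frontier [B–D 9, B–E 22, B–F 10, B–G 16] → take B–D (9); add B.
MST edges: D–H, C–H, A–D, A–G, A–E, E–F, B–D; total weight 2+1+8+2+6+2+9 = 30.

30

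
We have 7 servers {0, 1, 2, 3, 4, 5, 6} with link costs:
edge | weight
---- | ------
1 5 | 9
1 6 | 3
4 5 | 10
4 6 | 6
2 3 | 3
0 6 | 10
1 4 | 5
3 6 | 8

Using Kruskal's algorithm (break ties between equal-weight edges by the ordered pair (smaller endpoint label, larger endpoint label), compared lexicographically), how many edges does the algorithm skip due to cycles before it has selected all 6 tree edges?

1

Kruskal: consider edges lightest-first.
1 6 (3): add — endpoints in different components.
2 3 (3): add — endpoints in different components.
1 4 (5): add — endpoints in different components.
4 6 (6): skip — 4 and 6 already connected.
3 6 (8): add — endpoints in different components.
1 5 (9): add — endpoints in different components.
0 6 (10): add — endpoints in different components.
Edges rejected before the tree was complete: 1.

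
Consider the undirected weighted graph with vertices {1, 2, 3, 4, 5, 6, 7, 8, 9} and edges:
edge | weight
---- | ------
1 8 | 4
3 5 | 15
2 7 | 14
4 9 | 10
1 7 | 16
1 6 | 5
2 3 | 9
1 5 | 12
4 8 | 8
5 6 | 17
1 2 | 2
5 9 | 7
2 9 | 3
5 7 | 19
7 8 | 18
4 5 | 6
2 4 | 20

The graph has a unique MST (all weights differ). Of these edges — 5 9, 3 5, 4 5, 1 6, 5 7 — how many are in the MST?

Kruskal's algorithm — process edges by increasing weight (ties by edge label):
1 2 (2): add — endpoints in different components.
2 9 (3): add — endpoints in different components.
1 8 (4): add — endpoints in different components.
1 6 (5): add — endpoints in different components.
4 5 (6): add — endpoints in different components.
5 9 (7): add — endpoints in different components.
4 8 (8): skip — 4 and 8 already connected.
2 3 (9): add — endpoints in different components.
4 9 (10): skip — 4 and 9 already connected.
1 5 (12): skip — 1 and 5 already connected.
2 7 (14): add — endpoints in different components.
MST edge set: {1 2, 2 9, 1 8, 1 6, 4 5, 5 9, 2 3, 2 7}.
Of the listed edges, {5 9, 4 5, 1 6} are in the MST → 3.

3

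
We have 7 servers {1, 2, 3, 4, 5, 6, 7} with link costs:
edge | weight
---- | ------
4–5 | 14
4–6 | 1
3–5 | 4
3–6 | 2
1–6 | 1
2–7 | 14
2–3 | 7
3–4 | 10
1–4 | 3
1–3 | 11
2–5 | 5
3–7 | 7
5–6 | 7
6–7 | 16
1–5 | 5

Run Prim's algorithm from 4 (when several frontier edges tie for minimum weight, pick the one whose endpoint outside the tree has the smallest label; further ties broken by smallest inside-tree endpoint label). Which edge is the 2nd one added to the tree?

Prim's algorithm from 4:
Step 1: cheapest edge leaving the tree is 4–6 (1); add 6.
Step 2: cheapest edge leaving the tree is 1–6 (1); add 1.
Step 3: cheapest edge leaving the tree is 3–6 (2); add 3.
Step 4: cheapest edge leaving the tree is 3–5 (4); add 5.
Step 5: cheapest edge leaving the tree is 2–5 (5); add 2.
Step 6: cheapest edge leaving the tree is 3–7 (7); add 7.
The 2nd edge added is 1–6.

1-6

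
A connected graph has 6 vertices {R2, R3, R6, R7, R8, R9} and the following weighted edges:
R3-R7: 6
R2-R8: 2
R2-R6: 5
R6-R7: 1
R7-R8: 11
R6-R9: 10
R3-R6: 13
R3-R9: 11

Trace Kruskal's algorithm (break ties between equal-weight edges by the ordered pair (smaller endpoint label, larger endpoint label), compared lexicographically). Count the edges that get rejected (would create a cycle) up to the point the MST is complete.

Kruskal's algorithm — process edges by increasing weight (ties by edge label):
R6-R7 (1): add — endpoints in different components.
R2-R8 (2): add — endpoints in different components.
R2-R6 (5): add — endpoints in different components.
R3-R7 (6): add — endpoints in different components.
R6-R9 (10): add — endpoints in different components.
Edges rejected before the tree was complete: 0.

0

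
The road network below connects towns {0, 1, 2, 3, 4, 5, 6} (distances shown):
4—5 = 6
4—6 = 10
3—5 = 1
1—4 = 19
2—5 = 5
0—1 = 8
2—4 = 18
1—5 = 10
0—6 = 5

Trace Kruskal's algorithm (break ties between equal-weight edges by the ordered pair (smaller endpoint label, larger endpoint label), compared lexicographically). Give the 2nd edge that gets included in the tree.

0-6

Kruskal: consider edges lightest-first.
3—5 (1): add — endpoints in different components.
0—6 (5): add — endpoints in different components.
2—5 (5): add — endpoints in different components.
4—5 (6): add — endpoints in different components.
0—1 (8): add — endpoints in different components.
1—5 (10): add — endpoints in different components.
The 2nd edge added is 0—6.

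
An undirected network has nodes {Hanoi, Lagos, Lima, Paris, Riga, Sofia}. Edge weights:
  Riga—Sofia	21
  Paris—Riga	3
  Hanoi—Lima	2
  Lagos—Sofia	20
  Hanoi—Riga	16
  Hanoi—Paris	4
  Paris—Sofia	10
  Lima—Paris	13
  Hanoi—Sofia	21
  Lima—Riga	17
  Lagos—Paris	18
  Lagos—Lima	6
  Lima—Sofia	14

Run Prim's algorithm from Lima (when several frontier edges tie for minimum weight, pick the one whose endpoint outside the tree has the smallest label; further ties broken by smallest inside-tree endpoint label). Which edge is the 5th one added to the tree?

Paris-Sofia

Prim's algorithm from Lima:
Step 1: frontier [Hanoi—Lima 2, Lagos—Lima 6, Lima—Paris 13, Lima—Sofia 14, Lima—Riga 17] → take Hanoi—Lima (2); add Hanoi.
Step 2: frontier [Hanoi—Paris 4, Hanoi—Riga 16, Hanoi—Sofia 21, Lagos—Lima 6, Lima—Paris 13, Lima—Sofia 14, Lima—Riga 17] → take Hanoi—Paris (4); add Paris.
Step 3: frontier [Hanoi—Riga 16, Hanoi—Sofia 21, Lagos—Lima 6, Lima—Sofia 14, Lima—Riga 17, Paris—Riga 3, Paris—Sofia 10, Lagos—Paris 18] → take Paris—Riga (3); add Riga.
Step 4: frontier [Hanoi—Sofia 21, Lagos—Lima 6, Lima—Sofia 14, Paris—Sofia 10, Lagos—Paris 18, Riga—Sofia 21] → take Lagos—Lima (6); add Lagos.
Step 5: frontier [Hanoi—Sofia 21, Lagos—Sofia 20, Lima—Sofia 14, Paris—Sofia 10, Riga—Sofia 21] → take Paris—Sofia (10); add Sofia.
The 5th edge added is Paris—Sofia.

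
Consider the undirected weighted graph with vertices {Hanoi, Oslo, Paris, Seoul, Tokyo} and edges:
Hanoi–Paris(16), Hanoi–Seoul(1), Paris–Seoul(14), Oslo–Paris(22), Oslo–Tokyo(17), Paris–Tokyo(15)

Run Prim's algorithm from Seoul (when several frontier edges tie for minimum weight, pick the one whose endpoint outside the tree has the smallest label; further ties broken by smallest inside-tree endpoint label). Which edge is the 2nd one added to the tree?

Paris-Seoul

Prim, starting at Seoul.
Step 1: cheapest edge leaving the tree is Hanoi–Seoul (1); add Hanoi.
Step 2: cheapest edge leaving the tree is Paris–Seoul (14); add Paris.
Step 3: cheapest edge leaving the tree is Paris–Tokyo (15); add Tokyo.
Step 4: cheapest edge leaving the tree is Oslo–Tokyo (17); add Oslo.
The 2nd edge added is Paris–Seoul.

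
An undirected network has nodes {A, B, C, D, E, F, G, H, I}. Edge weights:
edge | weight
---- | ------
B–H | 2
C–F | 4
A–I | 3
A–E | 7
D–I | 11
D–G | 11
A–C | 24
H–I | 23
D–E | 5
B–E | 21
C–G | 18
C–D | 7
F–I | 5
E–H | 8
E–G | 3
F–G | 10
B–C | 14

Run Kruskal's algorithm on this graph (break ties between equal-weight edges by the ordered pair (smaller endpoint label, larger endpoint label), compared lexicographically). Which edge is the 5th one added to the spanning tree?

Kruskal's algorithm — process edges by increasing weight (ties by edge label):
B–H (2): add — endpoints in different components.
A–I (3): add — endpoints in different components.
E–G (3): add — endpoints in different components.
C–F (4): add — endpoints in different components.
D–E (5): add — endpoints in different components.
F–I (5): add — endpoints in different components.
A–E (7): add — endpoints in different components.
C–D (7): skip — C and D already connected.
E–H (8): add — endpoints in different components.
The 5th edge added is D–E.

D-E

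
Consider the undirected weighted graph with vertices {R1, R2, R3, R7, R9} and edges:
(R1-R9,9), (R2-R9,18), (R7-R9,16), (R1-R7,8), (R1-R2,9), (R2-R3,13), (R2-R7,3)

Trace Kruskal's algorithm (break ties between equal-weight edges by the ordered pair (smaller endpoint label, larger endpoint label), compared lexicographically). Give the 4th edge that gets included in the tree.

R2-R3

Kruskal: consider edges lightest-first.
R2-R7 (3): add. Components now {R2,R7} {R1} {R3} {R9}
R1-R7 (8): add. Components now {R1,R2,R7} {R3} {R9}
R1-R2 (9): skip — R2 and R1 already connected.
R1-R9 (9): add. Components now {R1,R2,R7,R9} {R3}
R2-R3 (13): add. Components now {R1,R2,R3,R7,R9}
The 4th edge added is R2-R3.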